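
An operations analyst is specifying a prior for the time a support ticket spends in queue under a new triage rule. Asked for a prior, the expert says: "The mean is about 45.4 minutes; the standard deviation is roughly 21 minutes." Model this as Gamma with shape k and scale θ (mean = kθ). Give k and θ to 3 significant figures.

k ≈ 4.67, θ ≈ 9.71

For Gamma(k, scale θ): mean = kθ, variance = kθ², so CV = 1/√k.
CV = SD/mean = 21/45.4 = 0.4626, hence k = 1/CV² = 4.67.
Then θ = mean/k = 45.4/4.67 = 9.71.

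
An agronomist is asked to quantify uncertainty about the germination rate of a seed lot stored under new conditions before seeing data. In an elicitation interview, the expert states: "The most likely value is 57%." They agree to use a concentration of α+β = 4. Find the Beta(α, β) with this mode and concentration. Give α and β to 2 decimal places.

α = 2.14, β = 1.86

For α,β > 1 the Beta mode is (α−1)/(α+β−2). With α+β = 4, the mode is (α−1)/2.
Set (α−1)/2 = 0.57 → α = 1 + 0.57·2 = 2.14.
β = 4 − α = 1.86.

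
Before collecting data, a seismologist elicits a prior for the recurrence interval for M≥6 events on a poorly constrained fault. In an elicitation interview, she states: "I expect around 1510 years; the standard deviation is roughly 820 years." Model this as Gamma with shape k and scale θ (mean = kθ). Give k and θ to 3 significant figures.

k ≈ 3.39, θ ≈ 445

For Gamma(k, scale θ): mean = kθ, variance = kθ², so CV = 1/√k.
CV = SD/mean = 820/1510 = 0.543, hence k = 1/CV² = 3.39.
Then θ = mean/k = 1510/3.39 = 445.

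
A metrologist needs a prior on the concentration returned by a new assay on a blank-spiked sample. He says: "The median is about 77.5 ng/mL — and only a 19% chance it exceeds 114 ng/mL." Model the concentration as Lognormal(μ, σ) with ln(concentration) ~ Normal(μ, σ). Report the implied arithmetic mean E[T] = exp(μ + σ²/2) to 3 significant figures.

E[T] ≈ 85.4 ng/mL

If T ~ Lognormal(μ,σ) then ln T ~ Normal(μ,σ), so the p-quantile of ln T is μ + z_p·σ.
ln(77.5) = 4.35 and ln(114) = 4.736; z_{0.5} = 0, z_{0.81} = 0.8779.
σ = (4.736 − 4.35)/(0.8779 − (0)) = 0.440.
μ = 4.35 − (0)·0.440 = 4.350.
E[T] = exp(μ + σ²/2) = exp(4.350 + 0.0966) = 85.4 ng/mL.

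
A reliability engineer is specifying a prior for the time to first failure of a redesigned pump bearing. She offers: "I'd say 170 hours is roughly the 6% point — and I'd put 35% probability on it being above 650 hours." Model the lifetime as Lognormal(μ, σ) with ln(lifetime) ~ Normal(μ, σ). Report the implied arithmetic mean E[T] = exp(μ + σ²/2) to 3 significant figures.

E[T] ≈ 632 hours

If T ~ Lognormal(μ,σ) then ln T ~ Normal(μ,σ), so the p-quantile of ln T is μ + z_p·σ.
ln(170) = 5.136 and ln(650) = 6.477; z_{0.06} = -1.555, z_{0.65} = 0.3853.
σ = (6.477 − 5.136)/(0.3853 − (-1.555)) = 0.691.
μ = 5.136 − (-1.555)·0.691 = 6.211.
E[T] = exp(μ + σ²/2) = exp(6.211 + 0.2389) = 632 hours.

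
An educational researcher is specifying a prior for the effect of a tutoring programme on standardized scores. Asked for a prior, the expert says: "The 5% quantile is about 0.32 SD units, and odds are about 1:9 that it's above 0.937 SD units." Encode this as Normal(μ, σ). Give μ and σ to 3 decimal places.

For Normal(μ,σ), the p-quantile is μ + z_p·σ. Here z_{0.05} = -1.645, z_{0.9} = 1.282.
So 0.32 = μ − 1.645σ and 0.937 = μ + 1.282σ.
Subtracting: σ = (0.937 − 0.32)/(1.282 − (-1.645)) = 0.211.
Then μ = 0.32 − (-1.645)·0.211 = 0.667.

μ = 0.667, σ = 0.211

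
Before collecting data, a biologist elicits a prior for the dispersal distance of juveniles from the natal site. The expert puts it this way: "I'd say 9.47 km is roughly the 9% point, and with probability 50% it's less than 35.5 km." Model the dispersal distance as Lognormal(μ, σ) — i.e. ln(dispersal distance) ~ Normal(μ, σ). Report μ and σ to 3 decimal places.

If T ~ Lognormal(μ,σ) then ln T ~ Normal(μ,σ), so the p-quantile of ln T is μ + z_p·σ.
ln(9.47) = 2.248 and ln(35.5) = 3.57; z_{0.09} = -1.341, z_{0.5} = 0.
σ = (3.57 − 2.248)/(0 − (-1.341)) = 0.986.
μ = 2.248 − (-1.341)·0.986 = 3.570.

μ ≈ 3.570, σ ≈ 0.986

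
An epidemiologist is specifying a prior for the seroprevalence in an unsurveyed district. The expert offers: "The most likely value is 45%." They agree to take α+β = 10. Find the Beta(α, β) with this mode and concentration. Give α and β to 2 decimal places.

For α,β > 1 the Beta mode is (α−1)/(α+β−2). With α+β = 10, the mode is (α−1)/8.
Set (α−1)/8 = 0.45 → α = 1 + 0.45·8 = 4.60.
β = 10 − α = 5.40.

α = 4.60, β = 5.40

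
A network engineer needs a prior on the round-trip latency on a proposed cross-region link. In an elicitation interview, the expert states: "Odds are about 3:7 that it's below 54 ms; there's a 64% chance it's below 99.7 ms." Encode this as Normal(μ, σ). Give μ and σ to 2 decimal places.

For Normal(μ,σ), the p-quantile is μ + z_p·σ. Here z_{0.3} = -0.5244, z_{0.64} = 0.3585.
So 54 = μ − 0.5244σ and 99.7 = μ + 0.3585σ.
Subtracting: σ = (99.7 − 54)/(0.3585 − (-0.5244)) = 51.76.
Then μ = 54 − (-0.5244)·51.76 = 81.14.

μ = 81.14, σ = 51.76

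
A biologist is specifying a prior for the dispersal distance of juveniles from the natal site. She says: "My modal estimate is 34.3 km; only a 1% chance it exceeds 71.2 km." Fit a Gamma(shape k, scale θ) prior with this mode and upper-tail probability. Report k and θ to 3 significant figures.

k ≈ 10.1, θ ≈ 3.75

Gamma(k,θ) with k>1 has mode (k−1)θ, so θ = 34.3/(k−1).
Need P(X < 71.2) = 0.99 with θ tied to k this way. Start at k = 2, θ = 34.3: P(X<71.2) ≈ 0.614.
Too low — raise k to concentrate. Iterating converges to k ≈ 10.1.
Then θ = 34.3/(10.1−1) ≈ 3.75.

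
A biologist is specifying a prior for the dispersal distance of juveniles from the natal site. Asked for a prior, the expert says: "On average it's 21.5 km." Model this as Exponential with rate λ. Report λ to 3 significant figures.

Exponential mean = 1/λ, so λ = 1/21.5 = 0.0465.

λ ≈ 0.0465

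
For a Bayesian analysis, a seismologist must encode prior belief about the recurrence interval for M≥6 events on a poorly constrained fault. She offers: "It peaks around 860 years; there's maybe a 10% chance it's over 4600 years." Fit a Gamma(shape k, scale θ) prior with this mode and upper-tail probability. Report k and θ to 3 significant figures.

k ≈ 1.62, θ ≈ 1390

Gamma(k,θ) with k>1 has mode (k−1)θ, so θ = 860/(k−1).
Need P(X < 4600) = 0.9 with θ tied to k this way. Start at k = 2, θ = 860: P(X<4600) ≈ 0.970.
Too high — lower k to spread out. Iterating converges to k ≈ 1.62.
Then θ = 860/(1.62−1) ≈ 1390.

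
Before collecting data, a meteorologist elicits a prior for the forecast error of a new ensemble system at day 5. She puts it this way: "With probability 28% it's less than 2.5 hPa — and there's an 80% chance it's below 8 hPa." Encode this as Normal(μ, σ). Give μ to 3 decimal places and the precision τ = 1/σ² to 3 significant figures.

μ = 4.750, τ = 0.0671

For Normal(μ,σ), the p-quantile is μ + z_p·σ. Here z_{0.28} = -0.5828, z_{0.8} = 0.8416.
So 2.5 = μ − 0.5828σ and 8 = μ + 0.8416σ.
Subtracting: σ = (8 − 2.5)/(0.8416 − (-0.5828)) = 3.861.
Then μ = 2.5 − (-0.5828)·3.861 = 4.750.
Precision τ = 1/σ² = 1/3.861² = 0.0671.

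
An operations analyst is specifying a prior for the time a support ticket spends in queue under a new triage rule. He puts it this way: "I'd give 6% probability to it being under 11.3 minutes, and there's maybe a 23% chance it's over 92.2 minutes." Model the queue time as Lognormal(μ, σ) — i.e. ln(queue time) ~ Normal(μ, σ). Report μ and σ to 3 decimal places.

If T ~ Lognormal(μ,σ) then ln T ~ Normal(μ,σ), so the p-quantile of ln T is μ + z_p·σ.
ln(11.3) = 2.425 and ln(92.2) = 4.524; z_{0.06} = -1.555, z_{0.77} = 0.7388.
σ = (4.524 − 2.425)/(0.7388 − (-1.555)) = 0.915.
μ = 2.425 − (-1.555)·0.915 = 3.848.

μ ≈ 3.848, σ ≈ 0.915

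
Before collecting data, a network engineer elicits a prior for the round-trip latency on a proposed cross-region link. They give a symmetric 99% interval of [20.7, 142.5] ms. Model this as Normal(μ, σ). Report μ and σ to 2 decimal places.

A symmetric 99% interval runs μ ± z·σ with z = 2.576.
Half-width = 60.9, so σ = 60.9/2.576 = 23.64.
μ is the interval midpoint, 81.60.

μ = 81.60, σ = 23.64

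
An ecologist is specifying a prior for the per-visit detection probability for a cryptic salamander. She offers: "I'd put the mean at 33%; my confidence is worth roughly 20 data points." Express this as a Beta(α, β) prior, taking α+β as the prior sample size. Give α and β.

α = 6.6, β = 13.4

Under the effective-sample-size interpretation, Beta(α, β) has prior mean α/(α+β) and prior sample size α+β.
So α+β = 20 and α/(α+β) = 0.33, giving α = 0.33·20 = 6.6 and β = 20 − 6.6 = 13.4.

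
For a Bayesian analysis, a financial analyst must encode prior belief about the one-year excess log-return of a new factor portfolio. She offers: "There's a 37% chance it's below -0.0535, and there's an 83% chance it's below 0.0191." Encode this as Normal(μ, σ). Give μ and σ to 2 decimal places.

For Normal(μ,σ), the p-quantile is μ + z_p·σ. Here z_{0.37} = -0.3319, z_{0.83} = 0.9542.
So -0.0535 = μ − 0.3319σ and 0.0191 = μ + 0.9542σ.
Subtracting: σ = (0.0191 − -0.0535)/(0.9542 − (-0.3319)) = 0.06.
Then μ = -0.0535 − (-0.3319)·0.06 = -0.03.

μ = -0.03, σ = 0.06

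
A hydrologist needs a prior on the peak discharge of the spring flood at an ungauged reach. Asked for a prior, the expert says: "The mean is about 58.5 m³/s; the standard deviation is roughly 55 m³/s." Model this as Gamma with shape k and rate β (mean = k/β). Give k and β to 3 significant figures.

For Gamma(k, rate β): mean = k/β, variance = k/β², so CV = 1/√k.
CV = SD/mean = 55/58.5 = 0.9402, hence k = 1/CV² = 1.13.
Then β = k/mean = 1.13/58.5 = 0.0193.

k ≈ 1.13, β ≈ 0.0193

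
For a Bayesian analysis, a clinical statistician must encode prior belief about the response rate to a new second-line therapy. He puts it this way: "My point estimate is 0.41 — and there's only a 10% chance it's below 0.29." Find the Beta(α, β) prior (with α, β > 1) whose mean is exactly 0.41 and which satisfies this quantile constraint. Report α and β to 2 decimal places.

With mean 0.41 fixed, write α = 0.41s, β = 0.59s where s = α+β.
Need P(θ < 0.29) = 0.1 under Beta(0.41s, 0.59s). Normal approximation: (q−m)/√(m(1−m)/s) ≈ z_{0.1} = -1.28, so s ≈ 0.41·0.59·(-1.28)²/(0.29−0.41)² = 27.6.
At s = 27.6: P(θ<0.29) ≈ 0.095. Adjusting to match 0.1 gives s ≈ 26.52.
So α = 0.41·26.52 ≈ 10.87, β = 0.59·26.52 ≈ 15.65.

α ≈ 10.87, β ≈ 15.65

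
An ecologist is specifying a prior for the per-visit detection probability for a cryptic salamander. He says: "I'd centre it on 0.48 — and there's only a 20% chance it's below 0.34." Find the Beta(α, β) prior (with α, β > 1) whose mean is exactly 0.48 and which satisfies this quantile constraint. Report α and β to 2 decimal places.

α ≈ 4.41, β ≈ 4.78

With mean 0.48 fixed, write α = 0.48s, β = 0.52s where s = α+β.
Need P(θ < 0.34) = 0.2 under Beta(0.48s, 0.52s). Normal approximation: (q−m)/√(m(1−m)/s) ≈ z_{0.2} = -0.842, so s ≈ 0.48·0.52·(-0.842)²/(0.34−0.48)² = 9.0.
At s = 9.0: P(θ<0.34) ≈ 0.202. Adjusting to match 0.2 gives s ≈ 9.19.
So α = 0.48·9.19 ≈ 4.41, β = 0.52·9.19 ≈ 4.78.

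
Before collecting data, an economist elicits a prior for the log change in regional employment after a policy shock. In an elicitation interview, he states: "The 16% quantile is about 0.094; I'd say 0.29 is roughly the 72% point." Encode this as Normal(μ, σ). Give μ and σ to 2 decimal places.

μ = 0.22, σ = 0.12

The p-quantile of Normal(μ,σ) is μ + z_p·σ, with z_{0.16} = -0.9945 and z_{0.72} = 0.5828.
Eliminate σ: μ = (z₂·x₁ − z₁·x₂)/(z₂ − z₁) = (0.5828·0.094 − (-0.9945)·0.29)/1.577 = 0.22.
Then σ = (x₂ − x₁)/(z₂ − z₁) = (0.29 − 0.094)/1.577 = 0.12.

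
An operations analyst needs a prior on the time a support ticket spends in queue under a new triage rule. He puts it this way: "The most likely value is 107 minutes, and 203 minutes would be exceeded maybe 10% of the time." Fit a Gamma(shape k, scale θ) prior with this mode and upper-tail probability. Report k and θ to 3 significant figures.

k ≈ 5.66, θ ≈ 23

Gamma(k,θ) with k>1 has mode (k−1)θ, so θ = 107/(k−1).
Need P(X < 203) = 0.9 with θ tied to k this way. Start at k = 2, θ = 107: P(X<203) ≈ 0.565.
Too low — raise k to concentrate. Iterating converges to k ≈ 5.66.
Then θ = 107/(5.66−1) ≈ 23.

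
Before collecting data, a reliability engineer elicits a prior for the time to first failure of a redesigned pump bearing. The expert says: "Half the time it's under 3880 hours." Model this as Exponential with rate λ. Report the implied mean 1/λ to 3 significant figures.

Exponential median = ln 2 / λ, so λ = ln 2 / 3880.0 = 0.000179.
Mean = 1/λ = 5600 hours.

mean ≈ 5600 hours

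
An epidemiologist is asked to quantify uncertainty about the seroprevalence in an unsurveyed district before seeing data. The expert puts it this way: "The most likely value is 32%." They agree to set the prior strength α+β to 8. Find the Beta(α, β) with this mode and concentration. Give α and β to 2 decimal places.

α = 2.92, β = 5.08

For α,β > 1 the Beta mode is (α−1)/(α+β−2). With α+β = 8, the mode is (α−1)/6.
Set (α−1)/6 = 0.32 → α = 1 + 0.32·6 = 2.92.
β = 8 − α = 5.08.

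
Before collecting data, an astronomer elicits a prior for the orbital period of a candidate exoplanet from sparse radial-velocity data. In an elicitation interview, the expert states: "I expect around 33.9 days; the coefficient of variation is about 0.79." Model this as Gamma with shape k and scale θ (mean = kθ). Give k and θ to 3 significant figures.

k ≈ 1.6, θ ≈ 21.2

For Gamma(k, scale θ): mean = kθ, variance = kθ², so CV = 1/√k.
CV = 0.79, hence k = 1/CV² = 1.6.
Then θ = mean/k = 33.9/1.6 = 21.2.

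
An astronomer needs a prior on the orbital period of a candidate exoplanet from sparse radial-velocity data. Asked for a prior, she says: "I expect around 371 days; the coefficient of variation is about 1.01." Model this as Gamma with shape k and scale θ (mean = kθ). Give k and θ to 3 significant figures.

k ≈ 0.98, θ ≈ 378

For Gamma(k, scale θ): mean = kθ, variance = kθ², so CV = 1/√k.
CV = 1.01, hence k = 1/CV² = 0.98.
Then θ = mean/k = 371/0.98 = 378.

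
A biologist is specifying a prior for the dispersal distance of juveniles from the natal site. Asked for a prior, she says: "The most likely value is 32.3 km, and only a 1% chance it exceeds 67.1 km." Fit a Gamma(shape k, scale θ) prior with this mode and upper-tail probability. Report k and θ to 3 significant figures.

Gamma(k,θ) with k>1 has mode (k−1)θ, so θ = 32.3/(k−1).
Need P(X < 67.1) = 0.99 with θ tied to k this way. Start at k = 2, θ = 32.3: P(X<67.1) ≈ 0.615.
Too low — raise k to concentrate. Iterating converges to k ≈ 10.1.
Then θ = 32.3/(10.1−1) ≈ 3.54.

k ≈ 10.1, θ ≈ 3.54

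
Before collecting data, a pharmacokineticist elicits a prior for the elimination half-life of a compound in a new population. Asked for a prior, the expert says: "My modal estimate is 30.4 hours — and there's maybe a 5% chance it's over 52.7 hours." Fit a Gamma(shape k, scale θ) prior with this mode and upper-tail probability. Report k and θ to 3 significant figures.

Gamma(k,θ) with k>1 has mode (k−1)θ, so θ = 30.4/(k−1).
Need P(X < 52.7) = 0.95 with θ tied to k this way. Start at k = 2, θ = 30.4: P(X<52.7) ≈ 0.517.
Too low — raise k to concentrate. Iterating converges to k ≈ 10.2.
Then θ = 30.4/(10.2−1) ≈ 3.3.

k ≈ 10.2, θ ≈ 3.3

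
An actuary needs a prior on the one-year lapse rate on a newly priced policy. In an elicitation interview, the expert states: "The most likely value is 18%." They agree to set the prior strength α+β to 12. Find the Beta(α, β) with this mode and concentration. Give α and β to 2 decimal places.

α = 2.80, β = 9.20

For α,β > 1 the Beta mode is (α−1)/(α+β−2). With α+β = 12, the mode is (α−1)/10.
Set (α−1)/10 = 0.18 → α = 1 + 0.18·10 = 2.80.
β = 12 − α = 9.20.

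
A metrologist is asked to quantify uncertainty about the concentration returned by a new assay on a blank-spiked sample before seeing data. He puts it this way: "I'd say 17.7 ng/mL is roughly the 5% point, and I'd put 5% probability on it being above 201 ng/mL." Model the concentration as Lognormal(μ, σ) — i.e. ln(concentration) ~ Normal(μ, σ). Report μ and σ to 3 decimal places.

If T ~ Lognormal(μ,σ) then ln T ~ Normal(μ,σ), so the p-quantile of ln T is μ + z_p·σ.
ln(17.7) = 2.874 and ln(201) = 5.303; z_{0.05} = -1.645, z_{0.95} = 1.645.
σ = (5.303 − 2.874)/(1.645 − (-1.645)) = 0.739.
μ = 2.874 − (-1.645)·0.739 = 4.088.

μ ≈ 4.088, σ ≈ 0.739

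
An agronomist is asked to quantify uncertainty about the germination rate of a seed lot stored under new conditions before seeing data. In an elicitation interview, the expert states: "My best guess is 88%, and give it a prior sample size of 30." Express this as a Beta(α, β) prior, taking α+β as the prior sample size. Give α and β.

α = 26.4, β = 3.6

Under the effective-sample-size interpretation, Beta(α, β) has prior mean α/(α+β) and prior sample size α+β.
So α+β = 30 and α/(α+β) = 0.88, giving α = 0.88·30 = 26.4 and β = 30 − 26.4 = 3.6.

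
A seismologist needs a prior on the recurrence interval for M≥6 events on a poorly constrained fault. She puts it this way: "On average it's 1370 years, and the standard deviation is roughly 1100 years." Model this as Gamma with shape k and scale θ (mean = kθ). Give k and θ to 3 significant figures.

For Gamma(k, scale θ): mean = kθ, variance = kθ², so CV = 1/√k.
CV = SD/mean = 1100/1370 = 0.8029, hence k = 1/CV² = 1.55.
Then θ = mean/k = 1370/1.55 = 883.

k ≈ 1.55, θ ≈ 883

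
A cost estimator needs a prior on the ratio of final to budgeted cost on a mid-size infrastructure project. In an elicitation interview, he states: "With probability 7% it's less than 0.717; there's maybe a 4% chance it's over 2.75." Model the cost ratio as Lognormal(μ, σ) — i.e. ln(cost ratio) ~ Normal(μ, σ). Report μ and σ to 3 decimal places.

If T ~ Lognormal(μ,σ) then ln T ~ Normal(μ,σ), so the p-quantile of ln T is μ + z_p·σ.
ln(0.717) = -0.3327 and ln(2.75) = 1.012; z_{0.07} = -1.476, z_{0.96} = 1.751.
σ = (1.012 − -0.3327)/(1.751 − (-1.476)) = 0.417.
μ = -0.3327 − (-1.476)·0.417 = 0.282.

μ ≈ 0.282, σ ≈ 0.417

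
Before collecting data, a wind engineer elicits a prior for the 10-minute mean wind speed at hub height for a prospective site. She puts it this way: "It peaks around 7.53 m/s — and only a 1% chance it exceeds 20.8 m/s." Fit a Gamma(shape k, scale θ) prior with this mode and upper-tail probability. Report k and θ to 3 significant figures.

Gamma(k,θ) with k>1 has mode (k−1)θ, so θ = 7.53/(k−1).
Need P(X < 20.8) = 0.99 with θ tied to k this way. Start at k = 2, θ = 7.53: P(X<20.8) ≈ 0.762.
Too low — raise k to concentrate. Iterating converges to k ≈ 5.45.
Then θ = 7.53/(5.45−1) ≈ 1.69.

k ≈ 5.45, θ ≈ 1.69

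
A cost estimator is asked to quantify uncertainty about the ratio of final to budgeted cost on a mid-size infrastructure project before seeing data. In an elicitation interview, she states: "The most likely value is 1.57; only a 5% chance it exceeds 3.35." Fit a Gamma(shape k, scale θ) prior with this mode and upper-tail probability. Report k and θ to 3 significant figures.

Gamma(k,θ) with k>1 has mode (k−1)θ, so θ = 1.57/(k−1).
Need P(X < 3.35) = 0.95 with θ tied to k this way. Start at k = 2, θ = 1.57: P(X<3.35) ≈ 0.629.
Too low — raise k to concentrate. Iterating converges to k ≈ 5.8.
Then θ = 1.57/(5.8−1) ≈ 0.327.

k ≈ 5.8, θ ≈ 0.327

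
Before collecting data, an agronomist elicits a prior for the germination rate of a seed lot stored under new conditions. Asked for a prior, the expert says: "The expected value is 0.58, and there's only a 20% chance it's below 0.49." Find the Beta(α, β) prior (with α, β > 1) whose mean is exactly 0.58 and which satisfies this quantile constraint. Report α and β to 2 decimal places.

With mean 0.58 fixed, write α = 0.58s, β = 0.42s where s = α+β.
Need P(θ < 0.49) = 0.2 under Beta(0.58s, 0.42s). Normal approximation: (q−m)/√(m(1−m)/s) ≈ z_{0.2} = -0.842, so s ≈ 0.58·0.42·(-0.842)²/(0.49−0.58)² = 21.3.
At s = 21.3: P(θ<0.49) ≈ 0.199. Adjusting to match 0.2 gives s ≈ 21.08.
So α = 0.58·21.08 ≈ 12.23, β = 0.42·21.08 ≈ 8.85.

α ≈ 12.23, β ≈ 8.85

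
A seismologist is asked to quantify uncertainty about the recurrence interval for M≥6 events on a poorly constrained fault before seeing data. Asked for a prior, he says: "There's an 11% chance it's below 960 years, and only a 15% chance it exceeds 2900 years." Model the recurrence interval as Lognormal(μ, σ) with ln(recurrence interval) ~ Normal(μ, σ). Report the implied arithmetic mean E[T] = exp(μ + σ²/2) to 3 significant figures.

If T ~ Lognormal(μ,σ) then ln T ~ Normal(μ,σ), so the p-quantile of ln T is μ + z_p·σ.
ln(960) = 6.867 and ln(2900) = 7.972; z_{0.11} = -1.227, z_{0.85} = 1.036.
σ = (7.972 − 6.867)/(1.036 − (-1.227)) = 0.489.
μ = 6.867 − (-1.227)·0.489 = 7.466.
E[T] = exp(μ + σ²/2) = exp(7.466 + 0.1193) = 1970 years.

E[T] ≈ 1970 years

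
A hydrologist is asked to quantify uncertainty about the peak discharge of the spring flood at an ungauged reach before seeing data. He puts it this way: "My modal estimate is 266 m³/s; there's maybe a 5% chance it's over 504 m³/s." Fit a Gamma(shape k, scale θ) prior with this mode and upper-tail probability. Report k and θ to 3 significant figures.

Gamma(k,θ) with k>1 has mode (k−1)θ, so θ = 266/(k−1).
Need P(X < 504) = 0.95 with θ tied to k this way. Start at k = 2, θ = 266: P(X<504) ≈ 0.565.
Too low — raise k to concentrate. Iterating converges to k ≈ 7.81.
Then θ = 266/(7.81−1) ≈ 39.1.

k ≈ 7.81, θ ≈ 39.1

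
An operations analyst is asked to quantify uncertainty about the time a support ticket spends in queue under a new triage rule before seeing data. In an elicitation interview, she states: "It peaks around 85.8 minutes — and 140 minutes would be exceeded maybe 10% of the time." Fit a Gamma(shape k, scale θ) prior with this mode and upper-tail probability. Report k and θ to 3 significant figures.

k ≈ 8.86, θ ≈ 10.9

Gamma(k,θ) with k>1 has mode (k−1)θ, so θ = 85.8/(k−1).
Need P(X < 140) = 0.9 with θ tied to k this way. Start at k = 2, θ = 85.8: P(X<140) ≈ 0.485.
Too low — raise k to concentrate. Iterating converges to k ≈ 8.86.
Then θ = 85.8/(8.86−1) ≈ 10.9.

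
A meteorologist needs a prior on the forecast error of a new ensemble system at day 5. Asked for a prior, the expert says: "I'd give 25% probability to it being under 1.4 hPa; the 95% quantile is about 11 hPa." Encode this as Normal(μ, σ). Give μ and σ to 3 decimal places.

μ = 4.192, σ = 4.139

The p-quantile of Normal(μ,σ) is μ + z_p·σ, with z_{0.25} = -0.6745 and z_{0.95} = 1.645.
Eliminate σ: μ = (z₂·x₁ − z₁·x₂)/(z₂ − z₁) = (1.645·1.4 − (-0.6745)·11)/2.319 = 4.192.
Then σ = (x₂ − x₁)/(z₂ − z₁) = (11 − 1.4)/2.319 = 4.139.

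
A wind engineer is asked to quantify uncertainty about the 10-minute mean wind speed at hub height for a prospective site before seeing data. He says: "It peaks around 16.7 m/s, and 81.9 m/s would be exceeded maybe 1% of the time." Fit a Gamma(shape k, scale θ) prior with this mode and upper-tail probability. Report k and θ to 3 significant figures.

Gamma(k,θ) with k>1 has mode (k−1)θ, so θ = 16.7/(k−1).
Need P(X < 81.9) = 0.99 with θ tied to k this way. Start at k = 2, θ = 16.7: P(X<81.9) ≈ 0.956.
Too low — raise k to concentrate. Iterating converges to k ≈ 2.56.
Then θ = 16.7/(2.56−1) ≈ 10.7.

k ≈ 2.56, θ ≈ 10.7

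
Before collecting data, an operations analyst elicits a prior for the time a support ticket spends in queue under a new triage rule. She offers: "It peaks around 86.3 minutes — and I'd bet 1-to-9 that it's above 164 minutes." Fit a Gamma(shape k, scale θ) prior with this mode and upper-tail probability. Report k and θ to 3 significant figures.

Gamma(k,θ) with k>1 has mode (k−1)θ, so θ = 86.3/(k−1).
Need P(X < 164) = 0.9 with θ tied to k this way. Start at k = 2, θ = 86.3: P(X<164) ≈ 0.566.
Too low — raise k to concentrate. Iterating converges to k ≈ 5.64.
Then θ = 86.3/(5.64−1) ≈ 18.6.

k ≈ 5.64, θ ≈ 18.6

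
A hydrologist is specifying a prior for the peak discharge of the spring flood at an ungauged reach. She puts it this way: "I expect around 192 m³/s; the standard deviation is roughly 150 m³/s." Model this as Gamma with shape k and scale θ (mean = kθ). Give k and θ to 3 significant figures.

For Gamma(k, scale θ): mean = kθ, variance = kθ², so CV = 1/√k.
CV = SD/mean = 150/192 = 0.7812, hence k = 1/CV² = 1.64.
Then θ = mean/k = 192/1.64 = 117.

k ≈ 1.64, θ ≈ 117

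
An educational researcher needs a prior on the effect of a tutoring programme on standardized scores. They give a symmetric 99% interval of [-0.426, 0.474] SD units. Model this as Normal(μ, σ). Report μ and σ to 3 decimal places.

μ = 0.024, σ = 0.175

A symmetric 99% interval runs μ ± z·σ with z = 2.576.
Half-width = 0.45, so σ = 0.45/2.576 = 0.175.
μ is the interval midpoint, 0.024.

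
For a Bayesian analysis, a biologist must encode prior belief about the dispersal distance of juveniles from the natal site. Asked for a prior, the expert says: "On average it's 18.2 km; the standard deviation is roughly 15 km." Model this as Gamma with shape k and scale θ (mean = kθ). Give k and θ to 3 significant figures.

k ≈ 1.47, θ ≈ 12.4

For Gamma(k, scale θ): mean = kθ, variance = kθ², so CV = 1/√k.
CV = SD/mean = 15/18.2 = 0.8242, hence k = 1/CV² = 1.47.
Then θ = mean/k = 18.2/1.47 = 12.4.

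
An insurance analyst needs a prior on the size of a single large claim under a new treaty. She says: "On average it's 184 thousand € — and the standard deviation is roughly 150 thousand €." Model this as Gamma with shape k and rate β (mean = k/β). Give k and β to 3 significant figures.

For Gamma(k, rate β): mean = k/β, variance = k/β², so CV = 1/√k.
CV = SD/mean = 150/184 = 0.8152, hence k = 1/CV² = 1.5.
Then β = k/mean = 1.5/184 = 0.00818.

k ≈ 1.5, β ≈ 0.00818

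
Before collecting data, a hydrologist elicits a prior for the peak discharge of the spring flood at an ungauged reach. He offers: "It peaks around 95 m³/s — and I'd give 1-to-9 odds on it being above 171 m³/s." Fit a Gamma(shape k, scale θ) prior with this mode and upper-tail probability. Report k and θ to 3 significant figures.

Gamma(k,θ) with k>1 has mode (k−1)θ, so θ = 95/(k−1).
Need P(X < 171) = 0.9 with θ tied to k this way. Start at k = 2, θ = 95: P(X<171) ≈ 0.537.
Too low — raise k to concentrate. Iterating converges to k ≈ 6.51.
Then θ = 95/(6.51−1) ≈ 17.2.

k ≈ 6.51, θ ≈ 17.2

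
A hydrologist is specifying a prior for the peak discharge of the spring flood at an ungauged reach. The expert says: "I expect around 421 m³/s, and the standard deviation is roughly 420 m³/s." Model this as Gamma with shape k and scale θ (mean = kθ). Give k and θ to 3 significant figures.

k ≈ 1, θ ≈ 419

For Gamma(k, scale θ): mean = kθ, variance = kθ², so CV = 1/√k.
CV = SD/mean = 420/421 = 0.9976, hence k = 1/CV² = 1.
Then θ = mean/k = 421/1 = 419.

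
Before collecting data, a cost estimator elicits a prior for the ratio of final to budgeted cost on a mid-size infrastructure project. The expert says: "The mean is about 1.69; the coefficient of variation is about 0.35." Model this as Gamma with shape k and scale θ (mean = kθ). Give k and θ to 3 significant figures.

k ≈ 8.16, θ ≈ 0.207

For Gamma(k, scale θ): mean = kθ, variance = kθ², so CV = 1/√k.
CV = 0.35, hence k = 1/CV² = 8.16.
Then θ = mean/k = 1.69/8.16 = 0.207.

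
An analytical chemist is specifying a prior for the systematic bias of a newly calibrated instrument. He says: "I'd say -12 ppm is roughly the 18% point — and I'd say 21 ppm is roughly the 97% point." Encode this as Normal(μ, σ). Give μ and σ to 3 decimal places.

μ = -1.197, σ = 11.802

For Normal(μ,σ), the p-quantile is μ + z_p·σ. Here z_{0.18} = -0.9154, z_{0.97} = 1.881.
So -12 = μ − 0.9154σ and 21 = μ + 1.881σ.
Subtracting: σ = (21 − -12)/(1.881 − (-0.9154)) = 11.802.
Then μ = -12 − (-0.9154)·11.802 = -1.197.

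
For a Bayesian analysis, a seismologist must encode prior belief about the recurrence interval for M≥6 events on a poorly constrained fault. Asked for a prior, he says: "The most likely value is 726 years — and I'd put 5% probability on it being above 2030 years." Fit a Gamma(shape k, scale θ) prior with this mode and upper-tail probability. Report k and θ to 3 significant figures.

Gamma(k,θ) with k>1 has mode (k−1)θ, so θ = 726/(k−1).
Need P(X < 2030) = 0.95 with θ tied to k this way. Start at k = 2, θ = 726: P(X<2030) ≈ 0.768.
Too low — raise k to concentrate. Iterating converges to k ≈ 3.53.
Then θ = 726/(3.53−1) ≈ 287.

k ≈ 3.53, θ ≈ 287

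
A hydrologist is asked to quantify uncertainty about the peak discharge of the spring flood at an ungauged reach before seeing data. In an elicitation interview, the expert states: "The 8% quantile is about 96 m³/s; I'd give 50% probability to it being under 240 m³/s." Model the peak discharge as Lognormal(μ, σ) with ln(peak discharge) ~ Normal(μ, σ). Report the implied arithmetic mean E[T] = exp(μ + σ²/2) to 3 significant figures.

E[T] ≈ 297 m³/s

If T ~ Lognormal(μ,σ) then ln T ~ Normal(μ,σ), so the p-quantile of ln T is μ + z_p·σ.
ln(96) = 4.564 and ln(240) = 5.481; z_{0.08} = -1.405, z_{0.5} = 0.
σ = (5.481 − 4.564)/(0 − (-1.405)) = 0.652.
μ = 4.564 − (-1.405)·0.652 = 5.481.
E[T] = exp(μ + σ²/2) = exp(5.481 + 0.2126) = 297 m³/s.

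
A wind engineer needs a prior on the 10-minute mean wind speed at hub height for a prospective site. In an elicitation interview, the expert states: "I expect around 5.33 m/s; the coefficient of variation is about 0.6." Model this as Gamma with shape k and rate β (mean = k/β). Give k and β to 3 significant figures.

For Gamma(k, rate β): mean = k/β, variance = k/β², so CV = 1/√k.
CV = 0.6, hence k = 1/CV² = 2.78.
Then β = k/mean = 2.78/5.33 = 0.521.

k ≈ 2.78, β ≈ 0.521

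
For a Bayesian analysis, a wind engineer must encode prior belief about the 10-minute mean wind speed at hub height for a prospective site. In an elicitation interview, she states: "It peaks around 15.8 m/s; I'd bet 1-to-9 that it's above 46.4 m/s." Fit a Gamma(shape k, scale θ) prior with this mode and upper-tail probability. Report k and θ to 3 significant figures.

k ≈ 2.64, θ ≈ 9.63

Gamma(k,θ) with k>1 has mode (k−1)θ, so θ = 15.8/(k−1).
Need P(X < 46.4) = 0.9 with θ tied to k this way. Start at k = 2, θ = 15.8: P(X<46.4) ≈ 0.791.
Too low — raise k to concentrate. Iterating converges to k ≈ 2.64.
Then θ = 15.8/(2.64−1) ≈ 9.63.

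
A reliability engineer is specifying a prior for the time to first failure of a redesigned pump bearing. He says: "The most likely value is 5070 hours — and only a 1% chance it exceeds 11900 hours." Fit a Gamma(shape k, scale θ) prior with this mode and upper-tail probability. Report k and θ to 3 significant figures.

Gamma(k,θ) with k>1 has mode (k−1)θ, so θ = 5070/(k−1).
Need P(X < 11900) = 0.99 with θ tied to k this way. Start at k = 2, θ = 5070: P(X<11900) ≈ 0.680.
Too low — raise k to concentrate. Iterating converges to k ≈ 7.54.
Then θ = 5070/(7.54−1) ≈ 776.

k ≈ 7.54, θ ≈ 776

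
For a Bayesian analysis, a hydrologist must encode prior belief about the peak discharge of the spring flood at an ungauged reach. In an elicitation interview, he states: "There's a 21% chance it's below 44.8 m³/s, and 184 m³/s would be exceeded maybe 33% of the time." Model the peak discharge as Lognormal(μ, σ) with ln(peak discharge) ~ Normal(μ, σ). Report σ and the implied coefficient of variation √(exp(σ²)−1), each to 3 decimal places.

σ ≈ 1.134, CV ≈ 1.617

If T ~ Lognormal(μ,σ) then ln T ~ Normal(μ,σ), so the p-quantile of ln T is μ + z_p·σ.
ln(44.8) = 3.802 and ln(184) = 5.215; z_{0.21} = -0.8064, z_{0.67} = 0.4399.
σ = (5.215 − 3.802)/(0.4399 − (-0.8064)) = 1.134.
μ = 3.802 − (-0.8064)·1.134 = 4.716.
CV = √(exp(σ²)−1) = √(exp(1.2848)−1) = 1.617.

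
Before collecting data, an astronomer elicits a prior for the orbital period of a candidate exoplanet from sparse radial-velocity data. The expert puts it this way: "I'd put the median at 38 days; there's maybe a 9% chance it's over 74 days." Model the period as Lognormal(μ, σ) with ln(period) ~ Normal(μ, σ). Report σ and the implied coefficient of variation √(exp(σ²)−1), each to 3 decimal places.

σ ≈ 0.497, CV ≈ 0.529

If T ~ Lognormal(μ,σ) then ln T ~ Normal(μ,σ), so the p-quantile of ln T is μ + z_p·σ.
ln(38) = 3.638 and ln(74) = 4.304; z_{0.5} = 0, z_{0.91} = 1.341.
σ = (4.304 − 3.638)/(1.341 − (0)) = 0.497.
μ = 3.638 − (0)·0.497 = 3.638.
CV = √(exp(σ²)−1) = √(exp(0.2471)−1) = 0.529.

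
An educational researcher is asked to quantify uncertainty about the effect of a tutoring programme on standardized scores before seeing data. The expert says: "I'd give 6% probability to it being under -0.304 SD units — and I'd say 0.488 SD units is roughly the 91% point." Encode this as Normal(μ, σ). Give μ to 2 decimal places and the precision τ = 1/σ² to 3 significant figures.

μ = 0.12, τ = 13.4

The p-quantile of Normal(μ,σ) is μ + z_p·σ, with z_{0.06} = -1.555 and z_{0.91} = 1.341.
Eliminate σ: μ = (z₂·x₁ − z₁·x₂)/(z₂ − z₁) = (1.341·-0.304 − (-1.555)·0.488)/2.896 = 0.12.
Then σ = (x₂ − x₁)/(z₂ − z₁) = (0.488 − -0.304)/2.896 = 0.27.
Precision τ = 1/σ² = 1/0.2735² = 13.4.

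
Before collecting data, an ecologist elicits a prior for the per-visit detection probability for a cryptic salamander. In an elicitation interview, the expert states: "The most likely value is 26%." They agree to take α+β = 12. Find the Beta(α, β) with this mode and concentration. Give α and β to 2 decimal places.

α = 3.60, β = 8.40

For α,β > 1 the Beta mode is (α−1)/(α+β−2). With α+β = 12, the mode is (α−1)/10.
Set (α−1)/10 = 0.26 → α = 1 + 0.26·10 = 3.60.
β = 12 − α = 8.40.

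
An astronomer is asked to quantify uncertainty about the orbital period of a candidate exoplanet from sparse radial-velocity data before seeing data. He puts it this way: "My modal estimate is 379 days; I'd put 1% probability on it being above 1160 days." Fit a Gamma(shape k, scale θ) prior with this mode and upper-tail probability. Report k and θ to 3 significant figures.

Gamma(k,θ) with k>1 has mode (k−1)θ, so θ = 379/(k−1).
Need P(X < 1160) = 0.99 with θ tied to k this way. Start at k = 2, θ = 379: P(X<1160) ≈ 0.810.
Too low — raise k to concentrate. Iterating converges to k ≈ 4.58.
Then θ = 379/(4.58−1) ≈ 106.

k ≈ 4.58, θ ≈ 106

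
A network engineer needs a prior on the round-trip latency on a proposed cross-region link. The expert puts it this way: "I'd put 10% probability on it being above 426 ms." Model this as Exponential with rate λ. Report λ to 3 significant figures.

P(T > 426.0) = e^(−λ·426.0) = 0.1, so λ = −ln(0.1)/426.0 = 0.00541.

λ ≈ 0.00541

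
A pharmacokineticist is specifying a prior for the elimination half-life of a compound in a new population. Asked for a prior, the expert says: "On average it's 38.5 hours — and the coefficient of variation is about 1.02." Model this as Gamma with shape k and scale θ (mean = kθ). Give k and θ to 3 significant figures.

k ≈ 0.961, θ ≈ 40.1

For Gamma(k, scale θ): mean = kθ, variance = kθ², so CV = 1/√k.
CV = 1.02, hence k = 1/CV² = 0.961.
Then θ = mean/k = 38.5/0.961 = 40.1.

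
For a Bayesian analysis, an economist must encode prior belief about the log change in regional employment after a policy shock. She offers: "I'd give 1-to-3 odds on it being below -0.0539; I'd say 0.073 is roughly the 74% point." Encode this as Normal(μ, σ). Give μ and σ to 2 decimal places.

The p-quantile of Normal(μ,σ) is μ + z_p·σ, with z_{0.25} = -0.6745 and z_{0.74} = 0.6433.
Eliminate σ: μ = (z₂·x₁ − z₁·x₂)/(z₂ − z₁) = (0.6433·-0.0539 − (-0.6745)·0.073)/1.318 = 0.01.
Then σ = (x₂ − x₁)/(z₂ − z₁) = (0.073 − -0.0539)/1.318 = 0.10.

μ = 0.01, σ = 0.10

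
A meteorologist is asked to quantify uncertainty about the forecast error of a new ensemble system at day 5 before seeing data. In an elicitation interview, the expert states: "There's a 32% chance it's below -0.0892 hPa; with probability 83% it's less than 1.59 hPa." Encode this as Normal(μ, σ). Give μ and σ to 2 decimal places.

The p-quantile of Normal(μ,σ) is μ + z_p·σ, with z_{0.32} = -0.4677 and z_{0.83} = 0.9542.
Eliminate σ: μ = (z₂·x₁ − z₁·x₂)/(z₂ − z₁) = (0.9542·-0.0892 − (-0.4677)·1.59)/1.422 = 0.46.
Then σ = (x₂ − x₁)/(z₂ − z₁) = (1.59 − -0.0892)/1.422 = 1.18.

μ = 0.46, σ = 1.18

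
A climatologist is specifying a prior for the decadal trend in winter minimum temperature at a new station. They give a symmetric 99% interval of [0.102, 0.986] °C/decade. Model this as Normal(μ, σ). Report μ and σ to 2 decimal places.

μ = 0.54, σ = 0.17

A symmetric 99% interval runs μ ± z·σ with z = 2.576.
Half-width = 0.442, so σ = 0.442/2.576 = 0.17.
μ is the interval midpoint, 0.54.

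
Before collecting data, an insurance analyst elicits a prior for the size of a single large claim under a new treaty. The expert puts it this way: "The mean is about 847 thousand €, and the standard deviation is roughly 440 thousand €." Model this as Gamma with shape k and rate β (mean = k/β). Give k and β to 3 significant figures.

For Gamma(k, rate β): mean = k/β, variance = k/β², so CV = 1/√k.
CV = SD/mean = 440/847 = 0.5195, hence k = 1/CV² = 3.71.
Then β = k/mean = 3.71/847 = 0.00437.

k ≈ 3.71, β ≈ 0.00437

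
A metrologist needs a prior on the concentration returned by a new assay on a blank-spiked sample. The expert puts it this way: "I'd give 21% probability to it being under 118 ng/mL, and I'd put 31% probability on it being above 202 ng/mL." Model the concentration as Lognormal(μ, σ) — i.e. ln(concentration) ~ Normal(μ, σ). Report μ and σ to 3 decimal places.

μ ≈ 5.104, σ ≈ 0.413

If T ~ Lognormal(μ,σ) then ln T ~ Normal(μ,σ), so the p-quantile of ln T is μ + z_p·σ.
ln(118) = 4.771 and ln(202) = 5.308; z_{0.21} = -0.8064, z_{0.69} = 0.4959.
σ = (5.308 − 4.771)/(0.4959 − (-0.8064)) = 0.413.
μ = 4.771 − (-0.8064)·0.413 = 5.104.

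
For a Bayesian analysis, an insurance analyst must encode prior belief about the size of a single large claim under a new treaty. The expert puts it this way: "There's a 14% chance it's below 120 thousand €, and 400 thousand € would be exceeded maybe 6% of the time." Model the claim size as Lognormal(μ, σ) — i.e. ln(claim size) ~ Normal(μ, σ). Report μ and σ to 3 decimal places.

If T ~ Lognormal(μ,σ) then ln T ~ Normal(μ,σ), so the p-quantile of ln T is μ + z_p·σ.
ln(120) = 4.787 and ln(400) = 5.991; z_{0.14} = -1.08, z_{0.94} = 1.555.
σ = (5.991 − 4.787)/(1.555 − (-1.08)) = 0.457.
μ = 4.787 − (-1.08)·0.457 = 5.281.

μ ≈ 5.281, σ ≈ 0.457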